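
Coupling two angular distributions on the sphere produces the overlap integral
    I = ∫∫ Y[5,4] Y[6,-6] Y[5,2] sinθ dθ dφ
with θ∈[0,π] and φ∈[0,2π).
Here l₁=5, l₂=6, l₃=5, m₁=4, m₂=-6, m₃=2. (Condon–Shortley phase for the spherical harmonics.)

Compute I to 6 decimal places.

m-sum 0 ✓  L=16 even ✓  1≤5≤11 ✓
Π(2lᵢ+1) = 11×13×11 = 1573
triangle coeff Δ(5,6,5) = 1/28588560
Σ_t [1,5]: t=1:−1/345600 t=2:+1/13824 t=3:−1/5184 t=4:+1/13824 t=5:−1/345600 = -7/129600
(3j)²=80/7293 [(5 6 5; 0 0 0)], sign=+1
Σ_t [0,0]: t=0:+1/3110400 = 1/3110400
(3j)²=21/1105 [(5 6 5; 4 -6 2)], sign=-1
⇒ 4πI² = 1232/3757
I = (-1)√(1232/3757/(4π)) = -0.16153991

-0.161540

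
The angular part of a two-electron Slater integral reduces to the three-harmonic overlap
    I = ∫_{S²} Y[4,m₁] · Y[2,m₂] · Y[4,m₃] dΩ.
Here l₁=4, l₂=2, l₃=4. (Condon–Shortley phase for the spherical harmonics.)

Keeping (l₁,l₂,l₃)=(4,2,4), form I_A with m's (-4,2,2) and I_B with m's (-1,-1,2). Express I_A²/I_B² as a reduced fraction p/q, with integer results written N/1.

56/81

l's match ⇒ only the (l;m) 3-j factors differ between A and B.
A: triangle coeff Δ(4,2,4) = 1/13860; Σ_t [2,2]: t=2:+1/2880 = 1/2880; (3j)²=2/165 [(4 2 4; -4 2 2)], sign=+1
B: triangle coeff Δ(4,2,4) = 1/13860; Σ_t [0,1]: t=0:+1/240 t=1:−1/96 = -1/160; (3j)²=27/1540 [(4 2 4; -1 -1 2)], sign=-1
I_A²/I_B² = (2/165)/(27/1540) = 56/81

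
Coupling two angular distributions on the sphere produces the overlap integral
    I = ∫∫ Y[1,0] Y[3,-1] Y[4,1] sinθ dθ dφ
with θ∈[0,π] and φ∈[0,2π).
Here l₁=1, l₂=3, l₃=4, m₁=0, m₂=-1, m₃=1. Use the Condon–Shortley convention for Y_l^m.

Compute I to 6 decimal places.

-0.238414

Rules hold: Σm=0, L=8 even, 2≤4≤4.
N = 3·7·9 = 189
Δ = 0!·2!·6!/9! = 1/252
Racah Σ t=0..0: t=0:+1/36 = 1/36
⇒ 3j(1 3 4; 0 0 0)² = 4/63, sgn +1
Racah Σ t=0..0: t=0:+1/48 = 1/48
⇒ 3j(1 3 4; 0 -1 1)² = 5/84, sgn -1
4πI² = N·(3j₀)²·(3jₘ)² = 5/7
I = -1·√(0.714286/4π) = -0.23841361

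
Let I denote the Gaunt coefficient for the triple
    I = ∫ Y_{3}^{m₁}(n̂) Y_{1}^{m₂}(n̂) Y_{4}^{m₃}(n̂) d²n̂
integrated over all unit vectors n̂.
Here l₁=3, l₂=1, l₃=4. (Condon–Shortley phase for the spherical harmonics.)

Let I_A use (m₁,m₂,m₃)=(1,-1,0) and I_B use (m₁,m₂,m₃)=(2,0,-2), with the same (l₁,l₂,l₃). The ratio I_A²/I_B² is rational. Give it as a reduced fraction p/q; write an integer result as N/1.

l's match ⇒ only the (l;m) 3-j factors differ between A and B.
A: triangle coeff Δ(3,1,4) = 1/252; Σ_t [0,0]: t=0:+1/96 = 1/96; (3j)²=1/42 [(3 1 4; 1 -1 0)], sign=+1
B: triangle coeff Δ(3,1,4) = 1/252; Σ_t [0,0]: t=0:+1/120 = 1/120; (3j)²=1/21 [(3 1 4; 2 0 -2)], sign=+1
I_A²/I_B² = (1/42)/(1/21) = 1/2

1/2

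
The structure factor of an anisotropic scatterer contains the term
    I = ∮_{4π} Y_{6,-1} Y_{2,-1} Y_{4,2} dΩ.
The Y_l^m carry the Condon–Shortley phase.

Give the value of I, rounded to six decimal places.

m-sum 0 ✓  L=12 even ✓  4≤4≤8 ✓
Π(2lᵢ+1) = 13×5×9 = 585
triangle coeff Δ(6,2,4) = 1/6435
Σ_t [2,2]: t=2:+1/2304 = 1/2304
(3j)²=5/143 [(6 2 4; 0 0 0)], sign=+1
Σ_t [1,1]: t=1:−1/8640 = -1/8640
(3j)²=14/1287 [(6 2 4; -1 -1 2)], sign=-1
⇒ 4πI² = 350/1573
I = (-1)√(350/1573/(4π)) = -0.13306527

-0.133065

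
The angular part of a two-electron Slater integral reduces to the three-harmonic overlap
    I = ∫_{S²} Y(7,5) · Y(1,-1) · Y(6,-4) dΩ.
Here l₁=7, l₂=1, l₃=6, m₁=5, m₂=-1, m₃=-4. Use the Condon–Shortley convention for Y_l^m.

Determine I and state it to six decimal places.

m-sum 0 ✓  L=14 even ✓  6≤6≤8 ✓
Π(2lᵢ+1) = 15×3×13 = 585
triangle coeff Δ(7,1,6) = 1/1365
Σ_t [1,1]: t=1:−1/518400 = -1/518400
(3j)²=7/195 [(7 1 6; 0 0 0)], sign=-1
Σ_t [0,0]: t=0:+1/14515200 = 1/14515200
(3j)²=22/455 [(7 1 6; 5 -1 -4)], sign=+1
⇒ 4πI² = 66/65
I = (-1)√(66/65/(4π)) = -0.28425647

-0.284256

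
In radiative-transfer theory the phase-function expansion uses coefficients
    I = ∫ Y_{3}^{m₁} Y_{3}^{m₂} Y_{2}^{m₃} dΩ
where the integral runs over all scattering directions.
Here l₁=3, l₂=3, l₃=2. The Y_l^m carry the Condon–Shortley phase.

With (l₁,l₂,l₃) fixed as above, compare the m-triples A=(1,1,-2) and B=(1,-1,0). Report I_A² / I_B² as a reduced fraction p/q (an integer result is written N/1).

Shared (l₁,l₂,l₃)=(3,3,2): N and (l;000)² cancel in I_A²/I_B².
A: Δ = 4!·2!·2!/9! = 1/3780; Racah Σ t=2..2: t=2:+1/16 = 1/16; ⇒ 3j(3 3 2; 1 1 -2)² = 2/35, sgn +1
B: Δ = 4!·2!·2!/9! = 1/3780; Racah Σ t=0..2: t=0:+1/96 t=1:−1/6 t=2:+1/16 = -3/32; ⇒ 3j(3 3 2; 1 -1 0)² = 3/140, sgn -1
I_A²/I_B² = (2/35)/(3/140) = 8/3

8/3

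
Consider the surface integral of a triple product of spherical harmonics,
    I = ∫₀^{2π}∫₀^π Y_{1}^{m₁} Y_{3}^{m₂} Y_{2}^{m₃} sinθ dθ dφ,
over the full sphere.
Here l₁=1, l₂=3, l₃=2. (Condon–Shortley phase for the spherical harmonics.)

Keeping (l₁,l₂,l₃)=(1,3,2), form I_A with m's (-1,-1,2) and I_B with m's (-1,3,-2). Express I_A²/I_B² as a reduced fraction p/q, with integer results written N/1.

Shared (l₁,l₂,l₃)=(1,3,2): N and (l;000)² cancel in I_A²/I_B².
A: Δ = 2!·0!·4!/7! = 1/105; Racah Σ t=2..2: t=2:+1/48 = 1/48; ⇒ 3j(1 3 2; -1 -1 2)² = 1/105, sgn +1
B: Δ = 2!·0!·4!/7! = 1/105; Racah Σ t=2..2: t=2:+1/48 = 1/48; ⇒ 3j(1 3 2; -1 3 -2)² = 1/7, sgn +1
I_A²/I_B² = (1/105)/(1/7) = 1/15

1/15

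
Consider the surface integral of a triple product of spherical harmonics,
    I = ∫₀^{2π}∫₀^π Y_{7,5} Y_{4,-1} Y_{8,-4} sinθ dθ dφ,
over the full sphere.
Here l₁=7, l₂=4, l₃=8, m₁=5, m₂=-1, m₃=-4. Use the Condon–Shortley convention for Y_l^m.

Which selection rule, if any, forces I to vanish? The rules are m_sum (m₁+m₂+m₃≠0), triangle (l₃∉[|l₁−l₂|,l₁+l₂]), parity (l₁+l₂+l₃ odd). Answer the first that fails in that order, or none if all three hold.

azimuthal sum: 5 − 1 − 4 = 0  ✓
3 ≤ 8 ≤ 11 (triangle on l)  ✓
L = 7 + 4 + 8 = 19 (odd)  ✗

parity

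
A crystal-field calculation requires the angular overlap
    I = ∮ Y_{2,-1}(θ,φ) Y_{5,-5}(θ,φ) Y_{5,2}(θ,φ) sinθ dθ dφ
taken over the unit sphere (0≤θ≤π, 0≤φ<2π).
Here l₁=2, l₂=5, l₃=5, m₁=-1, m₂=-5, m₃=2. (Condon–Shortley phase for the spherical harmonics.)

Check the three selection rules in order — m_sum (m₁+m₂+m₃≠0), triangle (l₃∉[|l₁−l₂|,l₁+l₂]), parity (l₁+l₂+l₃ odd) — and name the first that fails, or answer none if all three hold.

m_sum

m₁+m₂+m₃ = -1 − 5 + 2 = -4  ✗
triangle: |2−5|=3 ≤ l₃=5 ≤ 2+5=7
parity: l₁+l₂+l₃ = 12 is even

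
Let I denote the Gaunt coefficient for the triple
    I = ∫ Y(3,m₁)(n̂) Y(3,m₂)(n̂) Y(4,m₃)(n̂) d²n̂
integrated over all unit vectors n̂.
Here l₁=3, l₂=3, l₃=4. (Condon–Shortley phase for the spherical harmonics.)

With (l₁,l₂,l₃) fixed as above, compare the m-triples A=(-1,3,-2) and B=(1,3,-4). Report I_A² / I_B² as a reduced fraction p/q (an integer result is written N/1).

l's match ⇒ only the (l;m) 3-j factors differ between A and B.
A: triangle coeff Δ(3,3,4) = 1/34650; Σ_t [2,2]: t=2:+1/192 = 1/192; (3j)²=3/77 [(3 3 4; -1 3 -2)], sign=+1
B: triangle coeff Δ(3,3,4) = 1/34650; Σ_t [2,2]: t=2:+1/1152 = 1/1152; (3j)²=1/33 [(3 3 4; 1 3 -4)], sign=+1
I_A²/I_B² = (3/77)/(1/33) = 9/7

9/7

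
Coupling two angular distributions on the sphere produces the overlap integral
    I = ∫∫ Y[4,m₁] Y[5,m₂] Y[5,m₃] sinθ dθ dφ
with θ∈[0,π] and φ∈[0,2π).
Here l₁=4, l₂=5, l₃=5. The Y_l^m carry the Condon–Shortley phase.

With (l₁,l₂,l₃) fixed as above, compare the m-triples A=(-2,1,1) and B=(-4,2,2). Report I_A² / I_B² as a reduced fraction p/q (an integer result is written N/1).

l's match ⇒ only the (l;m) 3-j factors differ between A and B.
A: triangle coeff Δ(4,5,5) = 1/3153150; Σ_t [2,4]: t=2:+1/4608 t=3:−1/1296 t=4:+1/4608 = -7/20736; (3j)²=20/1287 [(4 5 5; -2 1 1)], sign=-1
B: triangle coeff Δ(4,5,5) = 1/3153150; Σ_t [4,4]: t=4:+1/20736 = 1/20736; (3j)²=35/1287 [(4 5 5; -4 2 2)], sign=-1
I_A²/I_B² = (20/1287)/(35/1287) = 4/7

4/7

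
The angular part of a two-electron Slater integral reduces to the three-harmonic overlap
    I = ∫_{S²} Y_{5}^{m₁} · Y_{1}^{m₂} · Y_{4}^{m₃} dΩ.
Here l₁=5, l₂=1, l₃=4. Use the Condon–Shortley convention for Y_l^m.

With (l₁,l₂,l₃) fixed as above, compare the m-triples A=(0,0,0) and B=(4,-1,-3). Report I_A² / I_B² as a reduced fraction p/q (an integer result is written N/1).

25/36

Shared (l₁,l₂,l₃)=(5,1,4): N and (l;000)² cancel in I_A²/I_B².
A: Δ = 2!·8!·0!/11! = 1/495; Racah Σ t=1..1: t=1:−1/576 = -1/576; ⇒ 3j(5 1 4; 0 0 0)² = 5/99, sgn -1
B: Δ = 2!·8!·0!/11! = 1/495; Racah Σ t=0..0: t=0:+1/10080 = 1/10080; ⇒ 3j(5 1 4; 4 -1 -3)² = 4/55, sgn -1
I_A²/I_B² = (5/99)/(4/55) = 25/36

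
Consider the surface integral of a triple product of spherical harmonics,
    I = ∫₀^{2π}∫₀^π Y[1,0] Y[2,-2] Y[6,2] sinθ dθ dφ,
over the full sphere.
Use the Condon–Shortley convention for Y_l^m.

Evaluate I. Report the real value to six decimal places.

0.000000

l₃=6 ∉ [1,3] — triangle fails ⇒ I = 0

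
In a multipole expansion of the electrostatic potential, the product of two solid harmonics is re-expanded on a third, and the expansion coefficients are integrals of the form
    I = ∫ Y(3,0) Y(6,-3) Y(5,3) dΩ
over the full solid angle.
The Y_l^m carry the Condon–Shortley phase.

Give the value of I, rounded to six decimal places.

Checks pass: Σm=0; 14 even; l₃=5∈[3,9].
(2·3+1)(2·6+1)(2·5+1) = 1001
Δ: 4! 2! 8! / 15! → 1/675675
sum: t=1:−1/8640 t=2:+1/2304 t=3:−1/8640 = 7/34560
3j²(3 6 5; 0 0 0) = Δ·Π!·Σ² = 7/429  (sign -1)
sum: t=1:−1/17280 t=2:+1/20160 t=3:−1/483840 = -1/96768
3j²(3 6 5; 0 -3 3) = Δ·Π!·Σ² = 1/1001  (sign -1)
combine: 4πI² = 1001·7/429·1/1001 = 7/429
take √, sign +1: I = 0.03603425

0.036034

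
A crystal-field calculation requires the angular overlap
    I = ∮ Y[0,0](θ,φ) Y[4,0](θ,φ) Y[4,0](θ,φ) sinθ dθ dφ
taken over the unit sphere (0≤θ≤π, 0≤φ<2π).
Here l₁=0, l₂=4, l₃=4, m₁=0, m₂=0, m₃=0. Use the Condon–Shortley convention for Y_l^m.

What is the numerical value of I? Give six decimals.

0.282095

Checks pass: Σm=0; 8 even; l₃=4∈[4,4].
(2·0+1)(2·4+1)(2·4+1) = 81
Δ: 0! 0! 8! / 9! → 1/9
sum: t=0:+1/576 = 1/576
3j²(0 4 4; 0 0 0) = Δ·Π!·Σ² = 1/9  (sign +1)
(m-triple is (0,0,0) — same symbol as above.)
combine: 4πI² = 81·1/9·1/9 = 1/1
take √, sign +1: I = 0.28209479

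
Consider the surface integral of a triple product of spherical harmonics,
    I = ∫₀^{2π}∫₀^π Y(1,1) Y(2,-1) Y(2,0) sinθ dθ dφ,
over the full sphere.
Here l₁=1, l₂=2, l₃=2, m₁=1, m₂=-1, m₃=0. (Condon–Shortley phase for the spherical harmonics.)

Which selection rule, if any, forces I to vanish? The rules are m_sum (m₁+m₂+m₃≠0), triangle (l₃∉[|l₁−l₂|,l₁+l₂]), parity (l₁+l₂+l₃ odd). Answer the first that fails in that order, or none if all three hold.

azimuthal sum: 1 − 1 + 0 = 0  ✓
1 ≤ 2 ≤ 3 (triangle on l)  ✓
L = 1 + 2 + 2 = 5 (odd)  ✗

parity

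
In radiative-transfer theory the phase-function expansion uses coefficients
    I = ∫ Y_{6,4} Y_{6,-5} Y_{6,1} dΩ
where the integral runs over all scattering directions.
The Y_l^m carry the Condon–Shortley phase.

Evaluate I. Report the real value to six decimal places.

m-sum 0 ✓  L=18 even ✓  0≤6≤12 ✓
Π(2lᵢ+1) = 13×13×13 = 2197
triangle coeff Δ(6,6,6) = 1/325909584
Σ_t [0,6]: t=0:+1/373248000 t=1:−1/1728000 t=2:+1/110592 t=3:−1/46656 t=4:+1/110592 t=5:−1/1728000 t=6:+1/373248000 = -7/1555200
(3j)²=400/46189 [(6 6 6; 0 0 0)], sign=-1
Σ_t [0,1]: t=0:+1/4147200 t=1:−1/10368000 = 1/6912000
(3j)²=189/16796 [(6 6 6; 4 -5 1)], sign=-1
⇒ 4πI² = 245700/1147619
I = (+1)√(245700/1147619/(4π)) = 0.13052653

0.130527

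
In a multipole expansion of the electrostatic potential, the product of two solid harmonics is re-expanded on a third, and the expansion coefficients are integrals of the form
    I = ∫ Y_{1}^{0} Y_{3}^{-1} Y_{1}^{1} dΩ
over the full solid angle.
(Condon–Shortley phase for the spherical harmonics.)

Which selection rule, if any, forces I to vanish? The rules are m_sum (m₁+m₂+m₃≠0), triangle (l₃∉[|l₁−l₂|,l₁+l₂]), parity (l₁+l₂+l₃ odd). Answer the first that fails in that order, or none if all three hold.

triangle

Σmᵢ = 0  ✓
l₃∈[|l₁−l₂|,l₁+l₂]=[2,4], have l₃=1  ✗
Σlᵢ = 5 ⇒ odd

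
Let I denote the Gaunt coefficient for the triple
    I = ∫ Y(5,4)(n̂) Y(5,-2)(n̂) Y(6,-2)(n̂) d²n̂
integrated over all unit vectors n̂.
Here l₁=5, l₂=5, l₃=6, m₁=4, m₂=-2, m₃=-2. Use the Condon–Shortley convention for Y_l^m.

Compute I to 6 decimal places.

Checks pass: Σm=0; 16 even; l₃=6∈[0,10].
(2·5+1)(2·5+1)(2·6+1) = 1573
Δ: 4! 6! 6! / 17! → 1/28588560
sum: t=0:+1/345600 t=1:−1/13824 t=2:+1/5184 t=3:−1/13824 t=4:+1/345600 = 7/129600
3j²(5 5 6; 0 0 0) = Δ·Π!·Σ² = 80/7293  (sign +1)
sum: t=0:+1/103680 t=1:−1/207360 = 1/207360
3j²(5 5 6; 4 -2 -2) = Δ·Π!·Σ² = 21/2431  (sign +1)
combine: 4πI² = 1573·80/7293·21/2431 = 560/3757
take √, sign +1: I = 0.10891018

0.108910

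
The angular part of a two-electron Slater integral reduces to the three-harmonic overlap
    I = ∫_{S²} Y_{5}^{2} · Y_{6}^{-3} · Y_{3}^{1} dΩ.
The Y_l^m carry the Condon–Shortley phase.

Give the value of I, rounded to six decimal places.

-0.152880

Rules hold: Σm=0, L=14 even, 1≤3≤11.
N = 11·13·7 = 1001
Δ = 8!·2!·4!/15! = 1/675675
Racah Σ t=3..5: t=3:−1/8640 t=4:+1/2304 t=5:−1/8640 = 7/34560
⇒ 3j(5 6 3; 0 0 0)² = 7/429, sgn -1
Racah Σ t=1..3: t=1:−1/40320 t=2:+1/8640 t=3:−1/34560 = 1/16128
⇒ 3j(5 6 3; 2 -3 1)² = 18/1001, sgn +1
4πI² = N·(3j₀)²·(3jₘ)² = 42/143
I = -1·√(0.293706/4π) = -0.15288036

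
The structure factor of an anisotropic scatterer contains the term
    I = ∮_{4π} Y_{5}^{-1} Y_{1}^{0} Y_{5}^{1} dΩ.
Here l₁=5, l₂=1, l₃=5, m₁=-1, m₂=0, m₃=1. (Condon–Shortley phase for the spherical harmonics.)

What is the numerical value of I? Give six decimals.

0.000000

L=11 odd ⇒ parity kills the (l;000) factor ⇒ I = 0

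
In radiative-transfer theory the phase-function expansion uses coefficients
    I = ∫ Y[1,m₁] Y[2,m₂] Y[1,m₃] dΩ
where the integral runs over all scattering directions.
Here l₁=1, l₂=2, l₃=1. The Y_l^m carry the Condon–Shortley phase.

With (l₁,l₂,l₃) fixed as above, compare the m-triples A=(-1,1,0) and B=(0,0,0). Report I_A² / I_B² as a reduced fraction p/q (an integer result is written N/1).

Same 1,2,1: normalisation and zero-m 3j drop out of the ratio.
A: Δ: 2! 0! 2! / 5! → 1/30; sum: t=2:+1/2 = 1/2; 3j²(1 2 1; -1 1 0) = Δ·Π!·Σ² = 1/10  (sign -1)
B: Δ: 2! 0! 2! / 5! → 1/30; sum: t=1:−1/1 = -1/1; 3j²(1 2 1; 0 0 0) = Δ·Π!·Σ² = 2/15  (sign +1)
I_A²/I_B² = (1/10)/(2/15) = 3/4

3/4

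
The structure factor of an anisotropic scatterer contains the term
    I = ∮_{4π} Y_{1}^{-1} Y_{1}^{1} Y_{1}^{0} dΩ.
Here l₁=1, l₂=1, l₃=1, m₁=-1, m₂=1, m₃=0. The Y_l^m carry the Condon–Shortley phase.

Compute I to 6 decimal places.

0.000000

Σlᵢ=3 odd — θ-integrand is odd under cosθ→−cosθ; I=0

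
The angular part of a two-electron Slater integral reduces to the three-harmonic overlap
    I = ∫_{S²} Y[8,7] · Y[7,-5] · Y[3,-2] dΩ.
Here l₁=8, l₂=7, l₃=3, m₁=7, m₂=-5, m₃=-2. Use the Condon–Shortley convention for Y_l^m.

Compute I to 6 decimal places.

-0.191458

m-sum 0 ✓  L=18 even ✓  1≤3≤15 ✓
Π(2lᵢ+1) = 17×15×7 = 1785
triangle coeff Δ(8,7,3) = 1/5290740
Σ_t [5,7]: t=5:−1/7257600 t=6:+1/2073600 t=7:−1/7257600 = 1/4838400
(3j)²=252/20995 [(8 7 3; 0 0 0)], sign=-1
Σ_t [0,1]: t=0:+1/5748019200 t=1:−1/958003200 = -1/1149603840
(3j)²=125/5814 [(8 7 3; 7 -5 -2)], sign=+1
⇒ 4πI² = 36750/79781
I = (-1)√(36750/79781/(4π)) = -0.19145821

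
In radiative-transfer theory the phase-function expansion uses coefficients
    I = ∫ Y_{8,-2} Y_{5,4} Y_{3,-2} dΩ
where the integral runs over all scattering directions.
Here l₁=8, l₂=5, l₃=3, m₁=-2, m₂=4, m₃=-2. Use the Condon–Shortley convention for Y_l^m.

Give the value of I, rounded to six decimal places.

m-sum 0 ✓  L=16 even ✓  3≤3≤13 ✓
Π(2lᵢ+1) = 17×11×7 = 1309
triangle coeff Δ(8,5,3) = 1/136136
Σ_t [5,5]: t=5:−1/518400 = -1/518400
(3j)²=56/2431 [(8 5 3; 0 0 0)], sign=+1
Σ_t [9,9]: t=9:−1/43545600 = -1/43545600
(3j)²=15/34034 [(8 5 3; -2 4 -2)], sign=+1
⇒ 4πI² = 420/31603
I = (+1)√(420/31603/(4π)) = 0.03252038

0.032520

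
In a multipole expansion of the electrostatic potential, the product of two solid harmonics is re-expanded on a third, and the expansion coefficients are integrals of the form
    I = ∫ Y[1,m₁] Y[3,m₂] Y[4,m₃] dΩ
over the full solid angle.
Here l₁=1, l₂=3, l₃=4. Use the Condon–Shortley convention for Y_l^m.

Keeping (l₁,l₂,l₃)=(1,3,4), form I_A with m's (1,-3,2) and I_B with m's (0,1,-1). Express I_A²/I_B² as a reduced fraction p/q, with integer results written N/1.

1/15

Same 1,3,4: normalisation and zero-m 3j drop out of the ratio.
A: Δ: 0! 2! 6! / 9! → 1/252; sum: t=0:+1/1440 = 1/1440; 3j²(1 3 4; 1 -3 2) = Δ·Π!·Σ² = 1/252  (sign +1)
B: Δ: 0! 2! 6! / 9! → 1/252; sum: t=0:+1/48 = 1/48; 3j²(1 3 4; 0 1 -1) = Δ·Π!·Σ² = 5/84  (sign -1)
I_A²/I_B² = (1/252)/(5/84) = 1/15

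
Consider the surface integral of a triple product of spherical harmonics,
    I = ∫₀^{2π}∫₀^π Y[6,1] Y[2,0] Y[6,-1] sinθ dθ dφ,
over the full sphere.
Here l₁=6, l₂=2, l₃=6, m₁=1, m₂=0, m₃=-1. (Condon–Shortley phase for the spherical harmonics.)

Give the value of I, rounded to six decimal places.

-0.149094

m-sum 0 ✓  L=14 even ✓  4≤6≤8 ✓
Π(2lᵢ+1) = 13×5×13 = 845
triangle coeff Δ(6,2,6) = 1/90090
Σ_t [0,2]: t=0:+1/69120 t=1:−1/14400 t=2:+1/69120 = -7/172800
(3j)²=14/715 [(6 2 6; 0 0 0)], sign=-1
Σ_t [0,2]: t=0:+1/57600 t=1:−1/17280 t=2:+1/120960 = -13/403200
(3j)²=13/770 [(6 2 6; 1 0 -1)], sign=+1
⇒ 4πI² = 169/605
I = (-1)√(169/605/(4π)) = -0.14909419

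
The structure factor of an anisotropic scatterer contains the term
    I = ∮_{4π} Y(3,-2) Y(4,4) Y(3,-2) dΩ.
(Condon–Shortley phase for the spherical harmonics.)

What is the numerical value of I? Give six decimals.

0.214561

m-sum 0 ✓  L=10 even ✓  1≤3≤7 ✓
Π(2lᵢ+1) = 7×9×7 = 441
triangle coeff Δ(3,4,3) = 1/34650
Σ_t [1,3]: t=1:−1/72 t=2:+1/16 t=3:−1/72 = 5/144
(3j)²=2/77 [(3 4 3; 0 0 0)], sign=-1
Σ_t [4,4]: t=4:+1/576 = 1/576
(3j)²=5/99 [(3 4 3; -2 4 -2)], sign=-1
⇒ 4πI² = 70/121
I = (+1)√(70/121/(4π)) = 0.21456131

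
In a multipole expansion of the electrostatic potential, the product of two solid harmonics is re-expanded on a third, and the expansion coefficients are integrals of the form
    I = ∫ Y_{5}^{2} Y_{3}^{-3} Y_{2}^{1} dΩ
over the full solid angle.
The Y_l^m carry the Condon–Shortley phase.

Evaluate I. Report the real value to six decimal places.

Rules hold: Σm=0, L=10 even, 2≤2≤8.
N = 11·7·5 = 385
Δ = 6!·4!·0!/11! = 1/2310
Racah Σ t=3..3: t=3:−1/144 = -1/144
⇒ 3j(5 3 2; 0 0 0)² = 10/231, sgn -1
Racah Σ t=0..0: t=0:+1/4320 = 1/4320
⇒ 3j(5 3 2; 2 -3 1)² = 1/330, sgn -1
4πI² = N·(3j₀)²·(3jₘ)² = 5/99
I = +1·√(0.0505051/4π) = 0.06339609

0.063396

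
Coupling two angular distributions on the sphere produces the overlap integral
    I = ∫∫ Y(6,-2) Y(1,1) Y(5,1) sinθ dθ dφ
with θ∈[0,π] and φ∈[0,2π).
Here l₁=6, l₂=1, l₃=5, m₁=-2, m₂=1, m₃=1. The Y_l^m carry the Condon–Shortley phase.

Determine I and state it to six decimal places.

0.216205

Checks pass: Σm=0; 12 even; l₃=5∈[5,7].
(2·6+1)(2·1+1)(2·5+1) = 429
Δ: 2! 10! 0! / 13! → 1/858
sum: t=1:−1/14400 = -1/14400
3j²(6 1 5; 0 0 0) = Δ·Π!·Σ² = 6/143  (sign +1)
sum: t=2:+1/34560 = 1/34560
3j²(6 1 5; -2 1 1) = Δ·Π!·Σ² = 14/429  (sign +1)
combine: 4πI² = 429·6/143·14/429 = 84/143
take √, sign +1: I = 0.21620548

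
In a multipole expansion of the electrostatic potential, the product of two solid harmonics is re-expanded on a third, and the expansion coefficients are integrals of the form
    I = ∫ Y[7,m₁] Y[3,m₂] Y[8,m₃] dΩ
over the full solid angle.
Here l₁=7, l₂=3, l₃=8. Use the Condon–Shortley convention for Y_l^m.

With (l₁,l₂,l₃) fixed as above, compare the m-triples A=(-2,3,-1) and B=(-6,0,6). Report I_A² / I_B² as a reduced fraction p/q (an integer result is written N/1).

l's match ⇒ only the (l;m) 3-j factors differ between A and B.
A: triangle coeff Δ(7,3,8) = 1/5290740; Σ_t [2,2]: t=2:+1/29030400 = 1/29030400; (3j)²=54/4199 [(7 3 8; -2 3 -1)], sign=-1
B: triangle coeff Δ(7,3,8) = 1/5290740; Σ_t [1,2]: t=1:−1/1916006400 t=2:+1/479001600 = 1/638668800; (3j)²=117/6460 [(7 3 8; -6 0 6)], sign=+1
I_A²/I_B² = (54/4199)/(117/6460) = 120/169

120/169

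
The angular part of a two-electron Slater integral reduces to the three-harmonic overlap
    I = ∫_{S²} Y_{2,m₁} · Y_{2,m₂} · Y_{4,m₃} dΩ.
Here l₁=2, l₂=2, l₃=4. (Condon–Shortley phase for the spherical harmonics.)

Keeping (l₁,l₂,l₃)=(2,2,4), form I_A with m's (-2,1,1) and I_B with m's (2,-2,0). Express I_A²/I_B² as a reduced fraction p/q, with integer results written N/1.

Shared (l₁,l₂,l₃)=(2,2,4): N and (l;000)² cancel in I_A²/I_B².
A: Δ = 0!·4!·4!/9! = 1/630; Racah Σ t=0..0: t=0:+1/144 = 1/144; ⇒ 3j(2 2 4; -2 1 1)² = 1/126, sgn -1
B: Δ = 0!·4!·4!/9! = 1/630; Racah Σ t=0..0: t=0:+1/576 = 1/576; ⇒ 3j(2 2 4; 2 -2 0)² = 1/630, sgn +1
I_A²/I_B² = (1/126)/(1/630) = 5/1

5/1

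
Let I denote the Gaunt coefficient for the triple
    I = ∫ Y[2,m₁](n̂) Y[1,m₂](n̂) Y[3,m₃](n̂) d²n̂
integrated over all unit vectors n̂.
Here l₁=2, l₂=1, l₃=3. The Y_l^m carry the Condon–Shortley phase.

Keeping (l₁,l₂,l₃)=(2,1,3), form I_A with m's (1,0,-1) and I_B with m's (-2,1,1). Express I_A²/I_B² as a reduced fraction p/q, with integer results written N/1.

Shared (l₁,l₂,l₃)=(2,1,3): N and (l;000)² cancel in I_A²/I_B².
A: Δ = 0!·4!·2!/7! = 1/105; Racah Σ t=0..0: t=0:+1/6 = 1/6; ⇒ 3j(2 1 3; 1 0 -1)² = 8/105, sgn +1
B: Δ = 0!·4!·2!/7! = 1/105; Racah Σ t=0..0: t=0:+1/48 = 1/48; ⇒ 3j(2 1 3; -2 1 1)² = 1/105, sgn +1
I_A²/I_B² = (8/105)/(1/105) = 8/1

8/1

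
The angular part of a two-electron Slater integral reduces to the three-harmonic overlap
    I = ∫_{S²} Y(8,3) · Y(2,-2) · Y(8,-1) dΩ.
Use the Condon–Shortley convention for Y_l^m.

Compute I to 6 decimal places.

0.184248

Checks pass: Σm=0; 18 even; l₃=8∈[6,10].
(2·8+1)(2·2+1)(2·8+1) = 1445
Δ: 2! 14! 2! / 19! → 1/348840
sum: t=0:+1/116121600 t=1:−1/25401600 t=2:+1/116121600 = -1/45158400
3j²(8 2 8; 0 0 0) = Δ·Π!·Σ² = 24/1615  (sign -1)
sum: t=0:+1/174182400 = 1/174182400
3j²(8 2 8; 3 -2 -1) = Δ·Π!·Σ² = 77/3876  (sign -1)
combine: 4πI² = 1445·24/1615·77/3876 = 154/361
take √, sign +1: I = 0.18424759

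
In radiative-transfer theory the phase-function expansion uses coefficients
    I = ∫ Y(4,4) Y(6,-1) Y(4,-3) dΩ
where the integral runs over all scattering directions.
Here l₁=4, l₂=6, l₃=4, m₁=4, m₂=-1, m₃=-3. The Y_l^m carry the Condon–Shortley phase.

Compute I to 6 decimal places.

0.065188

Rules hold: Σm=0, L=14 even, 2≤4≤10.
N = 9·13·9 = 1053
Δ = 6!·2!·6!/15! = 1/1261260
Racah Σ t=2..4: t=2:+1/4608 t=3:−1/1296 t=4:+1/4608 = -7/20736
⇒ 3j(4 6 4; 0 0 0)² = 20/1287, sgn -1
Racah Σ t=0..0: t=0:+1/172800 = 1/172800
⇒ 3j(4 6 4; 4 -1 -3)² = 7/2145, sgn -1
4πI² = N·(3j₀)²·(3jₘ)² = 84/1573
I = +1·√(0.0534011/4π) = 0.06518840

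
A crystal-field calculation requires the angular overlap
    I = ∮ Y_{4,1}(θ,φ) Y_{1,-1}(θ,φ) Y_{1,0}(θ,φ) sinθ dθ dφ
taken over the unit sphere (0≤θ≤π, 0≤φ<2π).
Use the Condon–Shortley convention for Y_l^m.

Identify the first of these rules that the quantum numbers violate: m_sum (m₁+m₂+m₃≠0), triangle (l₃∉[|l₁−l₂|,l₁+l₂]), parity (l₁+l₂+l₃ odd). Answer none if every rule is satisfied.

triangle

m₁+m₂+m₃ = 1 − 1 + 0 = 0  ✓
triangle: |4−1|=3 ≤ l₃=1 ≤ 4+1=5  ✗
parity: l₁+l₂+l₃ = 6 is even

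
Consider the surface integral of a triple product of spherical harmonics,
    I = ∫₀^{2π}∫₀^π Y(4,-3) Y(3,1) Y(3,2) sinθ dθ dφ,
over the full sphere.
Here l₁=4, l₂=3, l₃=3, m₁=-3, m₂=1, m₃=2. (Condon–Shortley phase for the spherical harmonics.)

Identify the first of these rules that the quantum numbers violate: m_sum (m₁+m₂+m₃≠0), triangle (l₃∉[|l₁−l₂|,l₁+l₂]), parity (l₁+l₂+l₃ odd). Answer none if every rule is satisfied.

m₁+m₂+m₃ = -3 + 1 + 2 = 0  ✓
triangle: |4−3|=1 ≤ l₃=3 ≤ 4+3=7  ✓
parity: l₁+l₂+l₃ = 10 is even  ✓

none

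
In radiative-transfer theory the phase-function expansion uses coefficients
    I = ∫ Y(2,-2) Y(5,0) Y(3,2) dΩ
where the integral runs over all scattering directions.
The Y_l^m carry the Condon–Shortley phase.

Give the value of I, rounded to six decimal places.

0.053579

Rules hold: Σm=0, L=10 even, 3≤3≤7.
N = 5·11·7 = 385
Δ = 4!·0!·6!/11! = 1/2310
Racah Σ t=2..2: t=2:+1/144 = 1/144
⇒ 3j(2 5 3; 0 0 0)² = 10/231, sgn -1
Racah Σ t=4..4: t=4:+1/2880 = 1/2880
⇒ 3j(2 5 3; -2 0 2)² = 1/462, sgn -1
4πI² = N·(3j₀)²·(3jₘ)² = 25/693
I = +1·√(0.036075/4π) = 0.05357948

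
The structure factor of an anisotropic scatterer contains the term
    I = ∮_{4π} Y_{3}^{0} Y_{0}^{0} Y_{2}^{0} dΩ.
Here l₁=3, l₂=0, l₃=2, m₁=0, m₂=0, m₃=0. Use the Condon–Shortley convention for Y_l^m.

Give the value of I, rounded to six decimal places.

|3−0|≤2≤3+0 violated ⇒ I = 0

0.000000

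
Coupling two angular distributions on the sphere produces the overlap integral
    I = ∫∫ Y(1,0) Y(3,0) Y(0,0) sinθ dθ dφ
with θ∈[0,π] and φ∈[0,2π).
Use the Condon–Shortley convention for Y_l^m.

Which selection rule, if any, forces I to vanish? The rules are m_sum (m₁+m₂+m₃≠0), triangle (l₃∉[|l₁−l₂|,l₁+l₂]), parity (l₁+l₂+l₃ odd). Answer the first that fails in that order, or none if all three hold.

triangle

azimuthal sum: 0 + 0 + 0 = 0  ✓
2 ≤ 0 ≤ 4 (triangle on l)  ✗
L = 1 + 3 + 0 = 4 (even)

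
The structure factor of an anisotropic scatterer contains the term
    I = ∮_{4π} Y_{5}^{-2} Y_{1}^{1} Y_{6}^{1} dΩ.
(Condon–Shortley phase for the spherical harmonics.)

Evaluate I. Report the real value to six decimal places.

-0.129207

Checks pass: Σm=0; 12 even; l₃=6∈[4,6].
(2·5+1)(2·1+1)(2·6+1) = 429
Δ: 0! 10! 2! / 13! → 1/858
sum: t=0:+1/14400 = 1/14400
3j²(5 1 6; 0 0 0) = Δ·Π!·Σ² = 6/143  (sign +1)
sum: t=0:+1/60480 = 1/60480
3j²(5 1 6; -2 1 1) = Δ·Π!·Σ² = 5/429  (sign -1)
combine: 4πI² = 429·6/143·5/429 = 30/143
take √, sign -1: I = -0.12920749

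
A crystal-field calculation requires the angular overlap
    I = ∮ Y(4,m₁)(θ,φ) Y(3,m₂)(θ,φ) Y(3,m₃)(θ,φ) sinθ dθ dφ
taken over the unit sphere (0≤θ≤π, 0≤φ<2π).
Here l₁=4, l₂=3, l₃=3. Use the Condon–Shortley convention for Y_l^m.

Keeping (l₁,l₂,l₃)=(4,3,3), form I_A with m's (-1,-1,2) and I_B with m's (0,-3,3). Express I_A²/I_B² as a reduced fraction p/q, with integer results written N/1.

l's match ⇒ only the (l;m) 3-j factors differ between A and B.
A: triangle coeff Δ(4,3,3) = 1/34650; Σ_t [1,2]: t=1:−1/144 t=2:+1/48 = 1/72; (3j)²=16/693 [(4 3 3; -1 -1 2)], sign=-1
B: triangle coeff Δ(4,3,3) = 1/34650; Σ_t [0,0]: t=0:+1/1152 = 1/1152; (3j)²=1/154 [(4 3 3; 0 -3 3)], sign=+1
I_A²/I_B² = (16/693)/(1/154) = 32/9

32/9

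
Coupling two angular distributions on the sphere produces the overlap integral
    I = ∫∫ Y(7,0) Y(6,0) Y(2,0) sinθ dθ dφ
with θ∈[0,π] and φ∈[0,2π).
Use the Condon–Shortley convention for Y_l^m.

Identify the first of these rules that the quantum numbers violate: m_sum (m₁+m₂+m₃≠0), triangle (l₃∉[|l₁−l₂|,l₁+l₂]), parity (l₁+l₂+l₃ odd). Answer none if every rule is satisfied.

azimuthal sum: 0 + 0 + 0 = 0  ✓
1 ≤ 2 ≤ 13 (triangle on l)  ✓
L = 7 + 6 + 2 = 15 (odd)  ✗

parity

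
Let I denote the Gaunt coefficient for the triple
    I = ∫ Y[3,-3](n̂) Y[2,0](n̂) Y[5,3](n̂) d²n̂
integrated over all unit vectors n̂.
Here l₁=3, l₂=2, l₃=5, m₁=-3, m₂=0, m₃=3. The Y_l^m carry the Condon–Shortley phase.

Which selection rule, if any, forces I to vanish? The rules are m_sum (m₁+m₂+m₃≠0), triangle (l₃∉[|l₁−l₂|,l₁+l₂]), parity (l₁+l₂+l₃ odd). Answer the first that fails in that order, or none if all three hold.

Σmᵢ = 0  ✓
l₃∈[|l₁−l₂|,l₁+l₂]=[1,5], have l₃=5  ✓
Σlᵢ = 10 ⇒ even  ✓

none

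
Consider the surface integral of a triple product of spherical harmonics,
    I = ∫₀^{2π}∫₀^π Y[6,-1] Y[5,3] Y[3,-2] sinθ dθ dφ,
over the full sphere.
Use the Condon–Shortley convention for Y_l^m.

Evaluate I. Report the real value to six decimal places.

Rules hold: Σm=0, L=14 even, 1≤3≤11.
N = 13·11·7 = 1001
Δ = 8!·4!·2!/15! = 1/675675
Racah Σ t=3..5: t=3:−1/8640 t=4:+1/2304 t=5:−1/8640 = 7/34560
⇒ 3j(6 5 3; 0 0 0)² = 7/429, sgn -1
Racah Σ t=6..7: t=6:+1/17280 t=7:−1/120960 = 1/20160
⇒ 3j(6 5 3; -1 3 -2)² = 64/3003, sgn -1
4πI² = N·(3j₀)²·(3jₘ)² = 448/1287
I = +1·√(0.348096/4π) = 0.16643505

0.166435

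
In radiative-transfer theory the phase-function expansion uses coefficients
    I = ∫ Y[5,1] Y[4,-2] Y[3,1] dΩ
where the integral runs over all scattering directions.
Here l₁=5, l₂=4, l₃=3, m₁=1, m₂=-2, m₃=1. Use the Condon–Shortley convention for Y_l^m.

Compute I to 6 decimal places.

Rules hold: Σm=0, L=12 even, 1≤3≤9.
N = 11·9·7 = 693
Δ = 6!·4!·2!/13! = 1/180180
Racah Σ t=2..4: t=2:+1/576 t=3:−1/144 t=4:+1/576 = -1/288
⇒ 3j(5 4 3; 0 0 0)² = 20/1001, sgn +1
Racah Σ t=0..2: t=0:+1/34560 t=1:−1/720 t=2:+1/384 = 43/34560
⇒ 3j(5 4 3; 1 -2 1)² = 1849/180180, sgn +1
4πI² = N·(3j₀)²·(3jₘ)² = 1849/13013
I = +1·√(0.142089/4π) = 0.10633465

0.106335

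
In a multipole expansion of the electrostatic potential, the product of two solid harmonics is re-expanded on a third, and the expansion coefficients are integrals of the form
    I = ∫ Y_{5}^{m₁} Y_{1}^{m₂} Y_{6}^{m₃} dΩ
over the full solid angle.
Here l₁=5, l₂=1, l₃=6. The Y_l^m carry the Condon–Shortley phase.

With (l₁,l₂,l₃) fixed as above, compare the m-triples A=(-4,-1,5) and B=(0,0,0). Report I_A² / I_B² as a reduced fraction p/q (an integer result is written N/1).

l's match ⇒ only the (l;m) 3-j factors differ between A and B.
A: triangle coeff Δ(5,1,6) = 1/858; Σ_t [0,0]: t=0:+1/725760 = 1/725760; (3j)²=5/78 [(5 1 6; -4 -1 5)], sign=-1
B: triangle coeff Δ(5,1,6) = 1/858; Σ_t [0,0]: t=0:+1/14400 = 1/14400; (3j)²=6/143 [(5 1 6; 0 0 0)], sign=+1
I_A²/I_B² = (5/78)/(6/143) = 55/36

55/36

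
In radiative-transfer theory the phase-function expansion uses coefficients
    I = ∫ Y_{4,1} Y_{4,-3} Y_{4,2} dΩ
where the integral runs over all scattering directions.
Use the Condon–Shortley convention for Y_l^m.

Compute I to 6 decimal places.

-0.063661

m-sum 0 ✓  L=12 even ✓  0≤4≤8 ✓
Π(2lᵢ+1) = 9×9×9 = 729
triangle coeff Δ(4,4,4) = 1/450450
Σ_t [0,4]: t=0:+1/13824 t=1:−1/216 t=2:+1/64 t=3:−1/216 t=4:+1/13824 = 5/768
(3j)²=18/1001 [(4 4 4; 0 0 0)], sign=+1
Σ_t [0,1]: t=0:+1/864 t=1:−1/576 = -1/1728
(3j)²=5/1287 [(4 4 4; 1 -3 2)], sign=-1
⇒ 4πI² = 7290/143143
I = (-1)√(7290/143143/(4π)) = -0.06366105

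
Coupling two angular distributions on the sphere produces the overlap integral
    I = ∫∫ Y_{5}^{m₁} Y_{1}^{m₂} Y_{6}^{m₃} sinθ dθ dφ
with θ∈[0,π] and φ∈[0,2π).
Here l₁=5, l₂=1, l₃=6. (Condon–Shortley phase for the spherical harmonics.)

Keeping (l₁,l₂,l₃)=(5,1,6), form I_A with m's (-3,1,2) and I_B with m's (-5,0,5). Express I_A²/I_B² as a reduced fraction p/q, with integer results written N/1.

6/11

Shared (l₁,l₂,l₃)=(5,1,6): N and (l;000)² cancel in I_A²/I_B².
A: Δ = 0!·10!·2!/13! = 1/858; Racah Σ t=0..0: t=0:+1/161280 = 1/161280; ⇒ 3j(5 1 6; -3 1 2)² = 1/143, sgn +1
B: Δ = 0!·10!·2!/13! = 1/858; Racah Σ t=0..0: t=0:+1/3628800 = 1/3628800; ⇒ 3j(5 1 6; -5 0 5)² = 1/78, sgn -1
I_A²/I_B² = (1/143)/(1/78) = 6/11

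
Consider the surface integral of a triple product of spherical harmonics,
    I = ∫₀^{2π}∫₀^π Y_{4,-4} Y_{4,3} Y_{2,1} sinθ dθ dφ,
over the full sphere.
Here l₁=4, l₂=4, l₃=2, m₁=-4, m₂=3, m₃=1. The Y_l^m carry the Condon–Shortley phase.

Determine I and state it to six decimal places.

m-sum 0 ✓  L=10 even ✓  0≤2≤8 ✓
Π(2lᵢ+1) = 9×9×5 = 405
triangle coeff Δ(4,4,2) = 1/13860
Σ_t [2,4]: t=2:+1/192 t=3:−1/36 t=4:+1/192 = -5/288
(3j)²=20/693 [(4 4 2; 0 0 0)], sign=-1
Σ_t [6,6]: t=6:+1/1440 = 1/1440
(3j)²=7/165 [(4 4 2; -4 3 1)], sign=-1
⇒ 4πI² = 60/121
I = (+1)√(60/121/(4π)) = 0.19864517

0.198645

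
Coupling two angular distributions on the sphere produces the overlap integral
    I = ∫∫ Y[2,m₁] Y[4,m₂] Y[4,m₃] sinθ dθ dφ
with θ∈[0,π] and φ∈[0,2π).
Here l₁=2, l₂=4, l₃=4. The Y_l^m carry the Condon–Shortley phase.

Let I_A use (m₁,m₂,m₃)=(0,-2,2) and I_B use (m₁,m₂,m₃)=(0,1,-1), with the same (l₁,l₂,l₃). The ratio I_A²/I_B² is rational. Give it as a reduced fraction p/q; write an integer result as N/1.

64/289

l's match ⇒ only the (l;m) 3-j factors differ between A and B.
A: triangle coeff Δ(2,4,4) = 1/13860; Σ_t [0,2]: t=0:+1/192 t=1:−1/120 t=2:+1/2880 = -1/360; (3j)²=16/3465 [(2 4 4; 0 -2 2)], sign=-1
B: triangle coeff Δ(2,4,4) = 1/13860; Σ_t [0,2]: t=0:+1/480 t=1:−1/48 t=2:+1/144 = -17/1440; (3j)²=289/13860 [(2 4 4; 0 1 -1)], sign=+1
I_A²/I_B² = (16/3465)/(289/13860) = 64/289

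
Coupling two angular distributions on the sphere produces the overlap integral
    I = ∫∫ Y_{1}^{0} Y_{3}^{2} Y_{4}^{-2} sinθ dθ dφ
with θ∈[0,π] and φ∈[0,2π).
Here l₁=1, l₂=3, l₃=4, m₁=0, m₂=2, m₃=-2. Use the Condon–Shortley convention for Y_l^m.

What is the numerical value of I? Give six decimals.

0.213244

Rules hold: Σm=0, L=8 even, 2≤4≤4.
N = 3·7·9 = 189
Δ = 0!·2!·6!/9! = 1/252
Racah Σ t=0..0: t=0:+1/36 = 1/36
⇒ 3j(1 3 4; 0 0 0)² = 4/63, sgn +1
Racah Σ t=0..0: t=0:+1/120 = 1/120
⇒ 3j(1 3 4; 0 2 -2)² = 1/21, sgn +1
4πI² = N·(3j₀)²·(3jₘ)² = 4/7
I = +1·√(0.571429/4π) = 0.21324362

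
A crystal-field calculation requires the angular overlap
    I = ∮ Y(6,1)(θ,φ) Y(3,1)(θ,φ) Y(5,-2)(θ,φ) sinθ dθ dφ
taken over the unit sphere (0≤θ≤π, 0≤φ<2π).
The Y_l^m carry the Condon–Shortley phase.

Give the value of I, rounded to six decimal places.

m-sum 0 ✓  L=14 even ✓  3≤5≤9 ✓
Π(2lᵢ+1) = 13×7×11 = 1001
triangle coeff Δ(6,3,5) = 1/675675
Σ_t [1,3]: t=1:−1/8640 t=2:+1/2304 t=3:−1/8640 = 7/34560
(3j)²=7/429 [(6 3 5; 0 0 0)], sign=-1
Σ_t [2,4]: t=2:+1/5760 t=3:−1/8640 t=4:+1/241920 = 1/16128
(3j)²=5/1001 [(6 3 5; 1 1 -2)], sign=-1
⇒ 4πI² = 35/429
I = (+1)√(35/429/(4π)) = 0.08057502

0.080575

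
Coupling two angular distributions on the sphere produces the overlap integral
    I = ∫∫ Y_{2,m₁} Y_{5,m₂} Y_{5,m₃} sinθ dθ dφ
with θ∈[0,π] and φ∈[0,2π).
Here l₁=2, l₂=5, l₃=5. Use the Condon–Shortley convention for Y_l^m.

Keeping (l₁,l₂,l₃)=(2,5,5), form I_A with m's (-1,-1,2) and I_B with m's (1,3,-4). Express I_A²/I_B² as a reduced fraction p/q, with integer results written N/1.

l's match ⇒ only the (l;m) 3-j factors differ between A and B.
A: triangle coeff Δ(2,5,5) = 1/38610; Σ_t [1,2]: t=1:−1/1440 t=2:+1/2880 = -1/2880; (3j)²=7/715 [(2 5 5; -1 -1 2)], sign=+1
B: triangle coeff Δ(2,5,5) = 1/38610; Σ_t [0,1]: t=0:+1/80640 t=1:−1/10080 = -1/11520; (3j)²=49/1430 [(2 5 5; 1 3 -4)], sign=+1
I_A²/I_B² = (7/715)/(49/1430) = 2/7

2/7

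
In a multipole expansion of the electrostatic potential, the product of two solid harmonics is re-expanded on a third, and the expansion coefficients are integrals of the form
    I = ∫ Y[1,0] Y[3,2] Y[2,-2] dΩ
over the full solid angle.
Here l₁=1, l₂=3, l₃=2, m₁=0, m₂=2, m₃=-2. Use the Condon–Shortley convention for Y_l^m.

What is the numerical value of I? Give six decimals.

0.184674

Checks pass: Σm=0; 6 even; l₃=2∈[2,4].
(2·1+1)(2·3+1)(2·2+1) = 105
Δ: 2! 0! 4! / 7! → 1/105
sum: t=1:−1/4 = -1/4
3j²(1 3 2; 0 0 0) = Δ·Π!·Σ² = 3/35  (sign -1)
sum: t=1:−1/24 = -1/24
3j²(1 3 2; 0 2 -2) = Δ·Π!·Σ² = 1/21  (sign -1)
combine: 4πI² = 105·3/35·1/21 = 3/7
take √, sign +1: I = 0.18467439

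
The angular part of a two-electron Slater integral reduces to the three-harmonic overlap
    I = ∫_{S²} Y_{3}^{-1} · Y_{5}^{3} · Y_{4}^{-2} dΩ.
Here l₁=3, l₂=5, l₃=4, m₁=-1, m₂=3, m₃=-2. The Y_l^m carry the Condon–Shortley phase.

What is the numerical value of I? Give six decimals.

Rules hold: Σm=0, L=12 even, 2≤4≤8.
N = 7·11·9 = 693
Δ = 4!·2!·6!/13! = 1/180180
Racah Σ t=1..3: t=1:−1/576 t=2:+1/144 t=3:−1/576 = 1/288
⇒ 3j(3 5 4; 0 0 0)² = 20/1001, sgn +1
Racah Σ t=2..4: t=2:+1/5760 t=3:−1/720 t=4:+1/2304 = -1/1280
⇒ 3j(3 5 4; -1 3 -2)² = 27/1430, sgn -1
4πI² = N·(3j₀)²·(3jₘ)² = 486/1859
I = -1·√(0.261431/4π) = -0.14423595

-0.144236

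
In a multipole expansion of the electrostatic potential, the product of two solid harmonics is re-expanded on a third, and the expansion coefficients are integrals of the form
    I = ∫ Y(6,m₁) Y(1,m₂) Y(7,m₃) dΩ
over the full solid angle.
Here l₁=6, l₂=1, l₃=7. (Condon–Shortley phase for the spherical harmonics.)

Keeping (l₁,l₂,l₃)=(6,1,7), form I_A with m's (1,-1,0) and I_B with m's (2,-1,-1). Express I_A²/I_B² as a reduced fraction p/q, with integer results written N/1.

7/5

Shared (l₁,l₂,l₃)=(6,1,7): N and (l;000)² cancel in I_A²/I_B².
A: Δ = 0!·12!·2!/15! = 1/1365; Racah Σ t=0..0: t=0:+1/1209600 = 1/1209600; ⇒ 3j(6 1 7; 1 -1 0)² = 1/65, sgn -1
B: Δ = 0!·12!·2!/15! = 1/1365; Racah Σ t=0..0: t=0:+1/1935360 = 1/1935360; ⇒ 3j(6 1 7; 2 -1 -1)² = 1/91, sgn +1
I_A²/I_B² = (1/65)/(1/91) = 7/5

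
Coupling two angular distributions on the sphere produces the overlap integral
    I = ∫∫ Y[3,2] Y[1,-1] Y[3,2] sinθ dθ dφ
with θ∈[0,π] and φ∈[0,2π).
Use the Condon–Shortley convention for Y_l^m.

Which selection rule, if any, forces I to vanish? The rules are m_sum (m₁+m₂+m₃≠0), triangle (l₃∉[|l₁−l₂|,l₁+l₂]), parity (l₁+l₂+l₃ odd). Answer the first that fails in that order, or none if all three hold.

m_sum

azimuthal sum: 2 − 1 + 2 = 3  ✗
2 ≤ 3 ≤ 4 (triangle on l)
L = 3 + 1 + 3 = 7 (odd)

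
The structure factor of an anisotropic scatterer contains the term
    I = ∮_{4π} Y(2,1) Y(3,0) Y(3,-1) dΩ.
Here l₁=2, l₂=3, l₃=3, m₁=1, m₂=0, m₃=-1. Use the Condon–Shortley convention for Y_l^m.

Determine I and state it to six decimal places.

-0.059471

Checks pass: Σm=0; 8 even; l₃=3∈[1,5].
(2·2+1)(2·3+1)(2·3+1) = 245
Δ: 2! 2! 4! / 9! → 1/3780
sum: t=0:+1/24 t=1:−1/4 t=2:+1/24 = -1/6
3j²(2 3 3; 0 0 0) = Δ·Π!·Σ² = 4/105  (sign +1)
sum: t=0:+1/12 t=1:−1/8 = -1/24
3j²(2 3 3; 1 0 -1) = Δ·Π!·Σ² = 1/210  (sign -1)
combine: 4πI² = 245·4/105·1/210 = 2/45
take √, sign -1: I = -0.05947080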